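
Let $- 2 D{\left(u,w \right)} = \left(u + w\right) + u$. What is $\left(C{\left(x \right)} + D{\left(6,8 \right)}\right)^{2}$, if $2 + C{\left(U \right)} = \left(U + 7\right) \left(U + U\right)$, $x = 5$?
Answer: $11664$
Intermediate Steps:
$C{\left(U \right)} = -2 + 2 U \left(7 + U\right)$ ($C{\left(U \right)} = -2 + \left(U + 7\right) \left(U + U\right) = -2 + \left(7 + U\right) 2 U = -2 + 2 U \left(7 + U\right)$)
$D{\left(u,w \right)} = - u - \frac{w}{2}$ ($D{\left(u,w \right)} = - \frac{\left(u + w\right) + u}{2} = - \frac{w + 2 u}{2} = - u - \frac{w}{2}$)
$\left(C{\left(x \right)} + D{\left(6,8 \right)}\right)^{2} = \left(\left(-2 + 2 \cdot 5^{2} + 14 \cdot 5\right) - 10\right)^{2} = \left(\left(-2 + 2 \cdot 25 + 70\right) - 10\right)^{2} = \left(\left(-2 + 50 + 70\right) - 10\right)^{2} = \left(118 - 10\right)^{2} = 108^{2} = 11664$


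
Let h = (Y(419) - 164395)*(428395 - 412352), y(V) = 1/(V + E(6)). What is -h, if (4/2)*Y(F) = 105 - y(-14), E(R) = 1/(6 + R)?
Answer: 880606414469/334 ≈ 2.6365e+9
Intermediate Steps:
y(V) = 1/(1/12 + V) (y(V) = 1/(V + 1/(6 + 6)) = 1/(V + 1/12) = 1/(1/12 + V))
Y(F) = 17547/334 (Y(F) = (105 - 12/(1 + 12*(-14)))/2 = (105 - 12/(1 - 168))/2 = (105 - 12/(-167))/2 = (105 - 12*(-1)/167)/2 = (105 - 1*(-12/167))/2 = (105 + 12/167)/2 = (1/2)*(17547/167) = 17547/334)
h = -880606414469/334 (h = (17547/334 - 164395)*(428395 - 412352) = -54890383/334*16043 = -880606414469/334 ≈ -2.6365e+9)
-h = -1*(-880606414469/334) = 880606414469/334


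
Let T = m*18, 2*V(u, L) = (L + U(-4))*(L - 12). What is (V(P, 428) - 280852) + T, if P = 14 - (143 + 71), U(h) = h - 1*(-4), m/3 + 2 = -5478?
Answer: -487748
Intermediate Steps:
m = -16440 (m = -6 + 3*(-5478) = -6 - 16434 = -16440)
U(h) = 4 + h (U(h) = h + 4 = 4 + h)
P = -200 (P = 14 - 1*214 = 14 - 214 = -200)
V(u, L) = L*(-12 + L)/2 (V(u, L) = ((L + (4 - 4))*(L - 12))/2 = ((L + 0)*(-12 + L))/2 = (L*(-12 + L))/2 = L*(-12 + L)/2)
T = -295920 (T = -16440*18 = -295920)
(V(P, 428) - 280852) + T = ((1/2)*428*(-12 + 428) - 280852) - 295920 = ((1/2)*428*416 - 280852) - 295920 = (89024 - 280852) - 295920 = -191828 - 295920 = -487748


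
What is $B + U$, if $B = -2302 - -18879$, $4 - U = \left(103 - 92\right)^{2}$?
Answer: $16460$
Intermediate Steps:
$U = -117$ ($U = 4 - \left(103 - 92\right)^{2} = 4 - 11^{2} = 4 - 121 = -117$)
$B = 16577$ ($B = -2302 + 18879 = 16577$)
$B + U = 16577 - 117 = 16460$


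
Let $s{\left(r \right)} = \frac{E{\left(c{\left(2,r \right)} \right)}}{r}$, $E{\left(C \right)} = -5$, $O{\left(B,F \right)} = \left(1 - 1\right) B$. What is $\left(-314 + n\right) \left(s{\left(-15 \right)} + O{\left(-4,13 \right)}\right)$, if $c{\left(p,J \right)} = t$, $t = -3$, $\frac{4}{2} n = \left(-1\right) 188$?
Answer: $-136$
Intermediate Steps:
$O{\left(B,F \right)} = 0$ ($O{\left(B,F \right)} = 0 B = 0$)
$n = -94$ ($n = \frac{\left(-1\right) 188}{2} = \frac{1}{2} \left(-188\right) = -94$)
$c{\left(p,J \right)} = -3$
$s{\left(r \right)} = - \frac{5}{r}$
$\left(-314 + n\right) \left(s{\left(-15 \right)} + O{\left(-4,13 \right)}\right) = \left(-314 - 94\right) \left(- \frac{5}{-15} + 0\right) = - 408 \left(\left(-5\right) \left(- \frac{1}{15}\right) + 0\right) = - 408 \left(\frac{1}{3} + 0\right) = \left(-408\right) \frac{1}{3} = -136$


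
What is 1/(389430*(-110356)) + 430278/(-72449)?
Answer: -18491600254980689/3113563665508920 ≈ -5.9390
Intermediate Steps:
1/(389430*(-110356)) + 430278/(-72449) = (1/389430)*(-1/110356) + 430278*(-1/72449) = -1/42975937080 - 430278/72449 = -18491600254980689/3113563665508920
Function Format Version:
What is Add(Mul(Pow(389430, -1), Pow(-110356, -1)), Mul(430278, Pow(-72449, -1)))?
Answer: Rational(-18491600254980689, 3113563665508920) ≈ -5.9390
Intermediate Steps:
Add(Mul(Pow(389430, -1), Pow(-110356, -1)), Mul(430278, Pow(-72449, -1))) = Add(Mul(Rational(1, 389430), Rational(-1, 110356)), Mul(430278, Rational(-1, 72449))) = Add(Rational(-1, 42975937080), Rational(-430278, 72449)) = Rational(-18491600254980689, 3113563665508920)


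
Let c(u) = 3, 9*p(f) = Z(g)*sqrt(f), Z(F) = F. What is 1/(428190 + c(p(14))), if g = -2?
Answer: 1/428193 ≈ 2.3354e-6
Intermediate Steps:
p(f) = -2*sqrt(f)/9 (p(f) = (-2*sqrt(f))/9 = -2*sqrt(f)/9)
1/(428190 + c(p(14))) = 1/(428190 + 3) = 1/428193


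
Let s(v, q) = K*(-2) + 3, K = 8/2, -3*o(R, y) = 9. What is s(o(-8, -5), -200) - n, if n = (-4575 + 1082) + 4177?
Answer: -689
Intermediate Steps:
o(R, y) = -3 (o(R, y) = -⅓*9 = -3)
n = 684 (n = -3493 + 4177 = 684)
K = 4 (K = 8*(½) = 4)
s(v, q) = -5 (s(v, q) = 4*(-2) + 3 = -8 + 3 = -5)
s(o(-8, -5), -200) - n = -5 - 1*684 = -5 - 684 = -689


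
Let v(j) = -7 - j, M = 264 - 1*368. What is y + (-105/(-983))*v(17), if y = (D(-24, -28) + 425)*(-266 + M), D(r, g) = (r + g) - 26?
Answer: -126209890/983 ≈ -1.2839e+5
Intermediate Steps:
M = -104 (M = 264 - 368 = -104)
D(r, g) = -26 + g + r (D(r, g) = (g + r) - 26 = -26 + g + r)
y = -128390 (y = ((-26 - 28 - 24) + 425)*(-266 - 104) = (-78 + 425)*(-370) = 347*(-370) = -128390)
y + (-105/(-983))*v(17) = -128390 + (-105/(-983))*(-7 - 1*17) = -128390 + (-105*(-1/983))*(-7 - 17) = -128390 + (105/983)*(-24) = -128390 - 2520/983 = -126209890/983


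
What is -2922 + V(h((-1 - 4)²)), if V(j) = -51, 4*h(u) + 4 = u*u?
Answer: -2973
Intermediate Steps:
h(u) = -1 + u²/4 (h(u) = -1 + (u*u)/4 = -1 + u²/4)
-2922 + V(h((-1 - 4)²)) = -2922 - 51 = -2973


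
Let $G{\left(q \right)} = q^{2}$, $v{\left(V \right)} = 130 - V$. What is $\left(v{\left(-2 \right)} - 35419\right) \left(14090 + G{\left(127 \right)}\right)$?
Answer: $-1066337853$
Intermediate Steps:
$\left(v{\left(-2 \right)} - 35419\right) \left(14090 + G{\left(127 \right)}\right) = \left(\left(130 - -2\right) - 35419\right) \left(14090 + 127^{2}\right) = \left(\left(130 + 2\right) - 35419\right) \left(14090 + 16129\right) = \left(132 - 35419\right) 30219 = \left(-35287\right) 30219 = -1066337853$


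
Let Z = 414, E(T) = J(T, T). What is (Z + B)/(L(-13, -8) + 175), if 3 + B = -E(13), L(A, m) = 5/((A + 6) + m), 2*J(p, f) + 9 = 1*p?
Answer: 1227/524 ≈ 2.3416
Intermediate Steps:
J(p, f) = -9/2 + p/2 (J(p, f) = -9/2 + (1*p)/2 = -9/2 + p/2)
E(T) = -9/2 + T/2
L(A, m) = 5/(6 + A + m) (L(A, m) = 5/((6 + A) + m) = 5/(6 + A + m))
B = -5 (B = -3 - (-9/2 + (1/2)*13) = -3 - (-9/2 + 13/2) = -3 - 1*2 = -3 - 2 = -5)
(Z + B)/(L(-13, -8) + 175) = (414 - 5)/(5/(6 - 13 - 8) + 175) = 409/(5/(-15) + 175) = 409/(5*(-1/15) + 175) = 409/(-1/3 + 175) = 409/(524/3) = (3/524)*409 = 1227/524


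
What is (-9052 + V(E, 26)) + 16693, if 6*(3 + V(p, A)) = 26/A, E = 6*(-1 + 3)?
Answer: 45829/6 ≈ 7638.2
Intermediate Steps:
E = 12 (E = 6*2 = 12)
V(p, A) = -3 + 13/(3*A) (V(p, A) = -3 + (26/A)/6 = -3 + 13/(3*A))
(-9052 + V(E, 26)) + 16693 = (-9052 + (-3 + (13/3)/26)) + 16693 = (-9052 + (-3 + (13/3)*(1/26))) + 16693 = (-9052 + (-3 + 1/6)) + 16693 = (-9052 - 17/6) + 16693 = -54329/6 + 16693 = 45829/6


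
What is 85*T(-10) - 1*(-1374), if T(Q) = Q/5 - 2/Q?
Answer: 1221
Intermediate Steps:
T(Q) = -2/Q + Q/5 (T(Q) = Q*(⅕) - 2/Q = Q/5 - 2/Q = -2/Q + Q/5)
85*T(-10) - 1*(-1374) = 85*(-2/(-10) + (⅕)*(-10)) - 1*(-1374) = 85*(-2*(-⅒) - 2) + 1374 = 85*(⅕ - 2) + 1374 = 85*(-9/5) + 1374 = -153 + 1374 = 1221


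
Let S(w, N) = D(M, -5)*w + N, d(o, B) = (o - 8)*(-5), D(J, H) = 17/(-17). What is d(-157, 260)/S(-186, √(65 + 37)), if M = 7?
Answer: 25575/5749 - 275*√102/11498 ≈ 4.2070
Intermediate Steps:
D(J, H) = -1 (D(J, H) = 17*(-1/17) = -1)
d(o, B) = 40 - 5*o (d(o, B) = (-8 + o)*(-5) = 40 - 5*o)
S(w, N) = N - w (S(w, N) = -w + N = N - w)
d(-157, 260)/S(-186, √(65 + 37)) = (40 - 5*(-157))/(√(65 + 37) - 1*(-186)) = (40 + 785)/(√102 + 186) = 825/(186 + √102)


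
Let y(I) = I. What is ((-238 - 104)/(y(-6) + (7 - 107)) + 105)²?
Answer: 32901696/2809 ≈ 11713.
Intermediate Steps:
((-238 - 104)/(y(-6) + (7 - 107)) + 105)² = ((-238 - 104)/(-6 + (7 - 107)) + 105)² = (-342/(-6 - 100) + 105)² = (-342/(-106) + 105)² = (-342*(-1/106) + 105)² = (171/53 + 105)² = (5736/53)² = 32901696/2809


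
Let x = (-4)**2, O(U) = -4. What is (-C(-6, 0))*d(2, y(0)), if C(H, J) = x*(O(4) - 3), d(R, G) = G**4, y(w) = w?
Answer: 0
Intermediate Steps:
x = 16
C(H, J) = -112 (C(H, J) = 16*(-4 - 3) = 16*(-7) = -112)
(-C(-6, 0))*d(2, y(0)) = -1*(-112)*0**4 = 112*0 = 0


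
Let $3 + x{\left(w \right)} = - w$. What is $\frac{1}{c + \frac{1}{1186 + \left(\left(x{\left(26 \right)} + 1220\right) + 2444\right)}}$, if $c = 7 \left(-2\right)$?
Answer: $- \frac{4821}{67493} \approx -0.07143$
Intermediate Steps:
$x{\left(w \right)} = -3 - w$
$c = -14$
$\frac{1}{c + \frac{1}{1186 + \left(\left(x{\left(26 \right)} + 1220\right) + 2444\right)}} = \frac{1}{-14 + \frac{1}{1186 + \left(\left(\left(-3 - 26\right) + 1220\right) + 2444\right)}} = \frac{1}{-14 + \frac{1}{1186 + \left(\left(-29 + 1220\right) + 2444\right)}} = \frac{1}{-14 + \frac{1}{1186 + \left(1191 + 2444\right)}} = \frac{1}{-14 + \frac{1}{1186 + 3635}} = \frac{1}{-14 + \frac{1}{4821}} = \frac{1}{- \frac{67493}{4821}} = - \frac{4821}{67493}$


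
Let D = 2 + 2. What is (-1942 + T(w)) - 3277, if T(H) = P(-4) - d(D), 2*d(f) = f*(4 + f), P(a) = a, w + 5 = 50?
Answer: -5239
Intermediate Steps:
D = 4
w = 45 (w = -5 + 50 = 45)
d(f) = f*(4 + f)/2 (d(f) = (f*(4 + f))/2 = f*(4 + f)/2)
T(H) = -20 (T(H) = -4 - 4*(4 + 4)/2 = -4 - 4*8/2 = -4 - 1*16 = -4 - 16 = -20)
(-1942 + T(w)) - 3277 = (-1942 - 20) - 3277 = -1962 - 3277 = -5239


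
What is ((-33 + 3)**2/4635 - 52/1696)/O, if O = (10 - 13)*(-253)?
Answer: 7141/33147048 ≈ 0.00021543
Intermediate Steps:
O = 759 (O = -3*(-253) = 759)
((-33 + 3)**2/4635 - 52/1696)/O = ((-33 + 3)**2/4635 - 52/1696)/759 = ((-30)**2*(1/4635) - 52*1/1696)*(1/759) = (900*(1/4635) - 13/424)*(1/759) = (20/103 - 13/424)*(1/759) = (7141/43672)*(1/759) = 7141/33147048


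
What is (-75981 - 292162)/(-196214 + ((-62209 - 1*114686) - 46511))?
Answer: 368143/419620 ≈ 0.87733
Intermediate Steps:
(-75981 - 292162)/(-196214 + ((-62209 - 1*114686) - 46511)) = -368143/(-196214 + ((-62209 - 114686) - 46511)) = -368143/(-196214 + (-176895 - 46511)) = -368143/(-196214 - 223406) = -368143/(-419620) = -368143*(-1/419620) = 368143/419620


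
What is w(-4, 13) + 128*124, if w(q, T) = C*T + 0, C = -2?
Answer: 15846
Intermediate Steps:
w(q, T) = -2*T (w(q, T) = -2*T + 0 = -2*T)
w(-4, 13) + 128*124 = -2*13 + 128*124 = -26 + 15872 = 15846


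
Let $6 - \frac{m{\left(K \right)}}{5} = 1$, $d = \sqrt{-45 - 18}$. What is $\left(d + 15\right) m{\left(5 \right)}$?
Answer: $375 + 75 i \sqrt{7} \approx 375.0 + 198.43 i$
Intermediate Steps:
$d = 3 i \sqrt{7}$ ($d = \sqrt{-63} = 3 i \sqrt{7} \approx 7.9373 i$)
$m{\left(K \right)} = 25$ ($m{\left(K \right)} = 30 - 5 = 25$)
$\left(d + 15\right) m{\left(5 \right)} = \left(3 i \sqrt{7} + 15\right) 25 = \left(15 + 3 i \sqrt{7}\right) 25 = 375 + 75 i \sqrt{7}$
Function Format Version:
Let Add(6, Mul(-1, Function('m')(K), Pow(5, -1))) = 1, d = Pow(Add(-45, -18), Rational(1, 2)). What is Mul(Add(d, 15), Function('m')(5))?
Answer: Add(375, Mul(75, I, Pow(7, Rational(1, 2)))) ≈ Add(375.00, Mul(198.43, I))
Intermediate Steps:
d = Mul(3, I, Pow(7, Rational(1, 2))) (d = Pow(-63, Rational(1, 2)) = Mul(3, I, Pow(7, Rational(1, 2))) ≈ Mul(7.9373, I))
Function('m')(K) = 25 (Function('m')(K) = Add(30, Mul(-5, 1)) = Add(30, -5) = 25)
Mul(Add(d, 15), Function('m')(5)) = Mul(Add(Mul(3, I, Pow(7, Rational(1, 2))), 15), 25) = Mul(Add(15, Mul(3, I, Pow(7, Rational(1, 2)))), 25) = Add(375, Mul(75, I, Pow(7, Rational(1, 2))))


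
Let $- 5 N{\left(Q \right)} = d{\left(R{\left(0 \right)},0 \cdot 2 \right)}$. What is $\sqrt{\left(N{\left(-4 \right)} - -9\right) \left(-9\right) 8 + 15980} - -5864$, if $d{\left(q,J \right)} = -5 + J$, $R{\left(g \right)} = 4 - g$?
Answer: $5864 + 2 \sqrt{3815} \approx 5987.5$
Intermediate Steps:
$N{\left(Q \right)} = 1$ ($N{\left(Q \right)} = - \frac{-5 + 0 \cdot 2}{5} = - \frac{-5 + 0}{5} = \left(- \frac{1}{5}\right) \left(-5\right) = 1$)
$\sqrt{\left(N{\left(-4 \right)} - -9\right) \left(-9\right) 8 + 15980} - -5864 = \sqrt{\left(1 - -9\right) \left(-9\right) 8 + 15980} - -5864 = \sqrt{\left(1 + 9\right) \left(-9\right) 8 + 15980} + 5864 = \sqrt{10 \left(-9\right) 8 + 15980} + 5864 = \sqrt{\left(-90\right) 8 + 15980} + 5864 = \sqrt{-720 + 15980} + 5864 = \sqrt{15260} + 5864 = 2 \sqrt{3815} + 5864 = 5864 + 2 \sqrt{3815}$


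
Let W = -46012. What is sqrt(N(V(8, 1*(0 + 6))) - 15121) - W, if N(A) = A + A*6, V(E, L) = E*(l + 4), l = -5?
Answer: 46012 + I*sqrt(15177) ≈ 46012.0 + 123.19*I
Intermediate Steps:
V(E, L) = -E (V(E, L) = E*(-5 + 4) = E*(-1) = -E)
N(A) = 7*A (N(A) = A + 6*A = 7*A)
sqrt(N(V(8, 1*(0 + 6))) - 15121) - W = sqrt(7*(-1*8) - 15121) - 1*(-46012) = sqrt(7*(-8) - 15121) + 46012 = sqrt(-56 - 15121) + 46012 = sqrt(-15177) + 46012 = I*sqrt(15177) + 46012 = 46012 + I*sqrt(15177)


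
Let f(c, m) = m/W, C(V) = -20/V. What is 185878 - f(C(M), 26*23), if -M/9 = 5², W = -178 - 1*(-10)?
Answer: 15614051/84 ≈ 1.8588e+5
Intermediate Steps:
W = -168 (W = -178 + 10 = -168)
M = -225 (M = -9*5² = -9*25 = -225)
f(c, m) = -m/168 (f(c, m) = m/(-168) = m*(-1/168) = -m/168)
185878 - f(C(M), 26*23) = 185878 - (-1)*26*23/168 = 185878 - (-1)*598/168 = 185878 - 1*(-299/84) = 185878 + 299/84 = 15614051/84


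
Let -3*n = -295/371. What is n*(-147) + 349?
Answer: 16432/53 ≈ 310.04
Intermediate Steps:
n = 295/1113 (n = -(-295)/(3*371) = -⅓*(-295/371) = 295/1113 ≈ 0.26505)
n*(-147) + 349 = (295/1113)*(-147) + 349 = -2065/53 + 349 = 16432/53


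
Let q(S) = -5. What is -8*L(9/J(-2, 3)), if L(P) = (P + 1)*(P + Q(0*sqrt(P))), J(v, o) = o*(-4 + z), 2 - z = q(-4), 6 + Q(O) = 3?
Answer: 32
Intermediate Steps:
Q(O) = -3 (Q(O) = -6 + 3 = -3)
z = 7 (z = 2 - 1*(-5) = 2 + 5 = 7)
J(v, o) = 3*o (J(v, o) = o*(-4 + 7) = o*3 = 3*o)
L(P) = (1 + P)*(-3 + P) (L(P) = (P + 1)*(P - 3) = (1 + P)*(-3 + P))
-8*L(9/J(-2, 3)) = -8*(-3 + (9/((3*3)))**2 - 18/(3*3)) = -8*(-3 + (9/9)**2 - 18/9) = -8*(-3 + (9*(1/9))**2 - 18/9) = -8*(-3 + 1**2 - 2*1) = -8*(-3 + 1 - 2) = -8*(-4) = 32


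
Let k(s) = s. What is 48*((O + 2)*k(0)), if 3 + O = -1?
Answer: 0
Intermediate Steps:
O = -4 (O = -3 - 1 = -4)
48*((O + 2)*k(0)) = 48*((-4 + 2)*0) = 48*(-2*0) = 48*0 = 0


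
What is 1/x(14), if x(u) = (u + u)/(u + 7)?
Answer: ¾ ≈ 0.75000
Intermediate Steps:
x(u) = 2*u/(7 + u) (x(u) = (2*u)/(7 + u) = 2*u/(7 + u))
1/x(14) = 1/(2*14/(7 + 14)) = 1/(2*14/21) = 1/(2*14*(1/21)) = 1/(4/3) = ¾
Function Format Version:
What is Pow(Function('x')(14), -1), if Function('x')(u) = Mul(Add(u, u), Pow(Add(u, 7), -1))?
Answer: Rational(3, 4) ≈ 0.75000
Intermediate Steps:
Function('x')(u) = Mul(2, u, Pow(Add(7, u), -1)) (Function('x')(u) = Mul(Mul(2, u), Pow(Add(7, u), -1)) = Mul(2, u, Pow(Add(7, u), -1)))
Pow(Function('x')(14), -1) = Pow(Mul(2, 14, Pow(Add(7, 14), -1)), -1) = Pow(Mul(2, 14, Pow(21, -1)), -1) = Pow(Mul(2, 14, Rational(1, 21)), -1) = Pow(Rational(4, 3), -1) = Rational(3, 4)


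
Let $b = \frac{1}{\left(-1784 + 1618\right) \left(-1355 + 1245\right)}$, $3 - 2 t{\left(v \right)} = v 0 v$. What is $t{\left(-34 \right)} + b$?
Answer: $\frac{27391}{18260} \approx 1.5001$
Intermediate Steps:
$t{\left(v \right)} = \frac{3}{2}$ ($t{\left(v \right)} = \frac{3}{2} - \frac{v 0 v}{2} = \frac{3}{2} - \frac{0 v}{2} = \frac{3}{2} - 0 = \frac{3}{2} + 0 = \frac{3}{2}$)
$b = \frac{1}{18260}$ ($b = \frac{1}{\left(-166\right) \left(-110\right)} = \frac{1}{18260} \approx 5.4765 \cdot 10^{-5}$)
$t{\left(-34 \right)} + b = \frac{3}{2} + \frac{1}{18260} = \frac{27391}{18260}$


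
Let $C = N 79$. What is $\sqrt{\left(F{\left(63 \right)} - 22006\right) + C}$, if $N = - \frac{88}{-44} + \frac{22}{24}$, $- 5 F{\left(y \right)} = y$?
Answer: $\frac{i \sqrt{19609365}}{30} \approx 147.61 i$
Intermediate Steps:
$F{\left(y \right)} = - \frac{y}{5}$
$N = \frac{35}{12}$ ($N = \left(-88\right) \left(- \frac{1}{44}\right) + 22 \cdot \frac{1}{24} = 2 + \frac{11}{12} = \frac{35}{12} \approx 2.9167$)
$C = \frac{2765}{12}$ ($C = \frac{35}{12} \cdot 79 = \frac{2765}{12} \approx 230.42$)
$\sqrt{\left(F{\left(63 \right)} - 22006\right) + C} = \sqrt{\left(\left(- \frac{1}{5}\right) 63 - 22006\right) + \frac{2765}{12}} = \sqrt{\left(- \frac{63}{5} - 22006\right) + \frac{2765}{12}} = \sqrt{- \frac{110093}{5} + \frac{2765}{12}} = \sqrt{- \frac{1307291}{60}} = \frac{i \sqrt{19609365}}{30}$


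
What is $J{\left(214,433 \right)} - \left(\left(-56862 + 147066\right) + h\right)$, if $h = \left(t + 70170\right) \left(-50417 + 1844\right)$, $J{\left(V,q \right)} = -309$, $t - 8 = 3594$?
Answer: $3583236843$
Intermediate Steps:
$t = 3602$ ($t = 8 + 3594 = 3602$)
$h = -3583327356$ ($h = \left(3602 + 70170\right) \left(-50417 + 1844\right) = 73772 \left(-48573\right) = -3583327356$)
$J{\left(214,433 \right)} - \left(\left(-56862 + 147066\right) + h\right) = -309 - \left(\left(-56862 + 147066\right) - 3583327356\right) = -309 - \left(90204 - 3583327356\right) = -309 - -3583237152 = -309 + 3583237152 = 3583236843$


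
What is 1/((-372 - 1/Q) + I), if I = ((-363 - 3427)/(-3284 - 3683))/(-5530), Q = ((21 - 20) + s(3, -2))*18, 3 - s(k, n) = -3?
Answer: -69349518/25798577911 ≈ -0.0026881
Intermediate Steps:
s(k, n) = 6 (s(k, n) = 3 - 1*(-3) = 3 + 3 = 6)
Q = 126 (Q = ((21 - 20) + 6)*18 = (1 + 6)*18 = 7*18 = 126)
I = -379/3852751 (I = -3790/(-6967)*(-1/5530) = -3790*(-1/6967)*(-1/5530) = (3790/6967)*(-1/5530) = -379/3852751 ≈ -9.8371e-5)
1/((-372 - 1/Q) + I) = 1/((-372 - 1/126) - 379/3852751) = 1/(-46873/126 - 379/3852751) = 1/(-25798577911/69349518) = -69349518/25798577911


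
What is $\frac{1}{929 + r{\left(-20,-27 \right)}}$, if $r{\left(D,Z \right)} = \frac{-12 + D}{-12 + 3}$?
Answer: $\frac{9}{8393} \approx 0.0010723$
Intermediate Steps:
$r{\left(D,Z \right)} = \frac{4}{3} - \frac{D}{9}$ ($r{\left(D,Z \right)} = \frac{-12 + D}{-9} = \left(-12 + D\right) \left(- \frac{1}{9}\right) = \frac{4}{3} - \frac{D}{9}$)
$\frac{1}{929 + r{\left(-20,-27 \right)}} = \frac{1}{929 + \left(\frac{4}{3} - - \frac{20}{9}\right)} = \frac{1}{929 + \left(\frac{4}{3} + \frac{20}{9}\right)} = \frac{1}{929 + \frac{32}{9}} = \frac{1}{\frac{8393}{9}} = \frac{9}{8393}$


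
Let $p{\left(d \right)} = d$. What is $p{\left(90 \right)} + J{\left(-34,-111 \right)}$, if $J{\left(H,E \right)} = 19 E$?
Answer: $-2019$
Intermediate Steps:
$p{\left(90 \right)} + J{\left(-34,-111 \right)} = 90 + 19 \left(-111\right) = 90 - 2109 = -2019$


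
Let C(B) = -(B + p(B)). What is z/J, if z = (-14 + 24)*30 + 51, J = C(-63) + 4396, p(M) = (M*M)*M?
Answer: 351/254506 ≈ 0.0013791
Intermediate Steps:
p(M) = M³ (p(M) = M²*M = M³)
C(B) = -B - B³ (C(B) = -(B + B³) = -B - B³)
J = 254506 (J = (-1*(-63) - 1*(-63)³) + 4396 = (63 - 1*(-250047)) + 4396 = (63 + 250047) + 4396 = 250110 + 4396 = 254506)
z = 351 (z = 10*30 + 51 = 300 + 51 = 351)
z/J = 351/254506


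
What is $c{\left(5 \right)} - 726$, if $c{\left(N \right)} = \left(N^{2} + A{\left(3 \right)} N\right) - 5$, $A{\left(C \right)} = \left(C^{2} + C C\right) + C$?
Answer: $-601$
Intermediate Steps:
$A{\left(C \right)} = C + 2 C^{2}$ ($A{\left(C \right)} = \left(C^{2} + C^{2}\right) + C = 2 C^{2} + C = C + 2 C^{2}$)
$c{\left(N \right)} = -5 + N^{2} + 21 N$ ($c{\left(N \right)} = \left(N^{2} + 3 \left(1 + 2 \cdot 3\right) N\right) - 5 = \left(N^{2} + 3 \left(1 + 6\right) N\right) - 5 = \left(N^{2} + 3 \cdot 7 N\right) - 5 = \left(N^{2} + 21 N\right) - 5 = -5 + N^{2} + 21 N$)
$c{\left(5 \right)} - 726 = \left(-5 + 5^{2} + 21 \cdot 5\right) - 726 = \left(-5 + 25 + 105\right) - 726 = 125 - 726 = -601$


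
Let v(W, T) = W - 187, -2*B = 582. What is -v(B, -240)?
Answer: 478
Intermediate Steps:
B = -291 (B = -½*582 = -291)
v(W, T) = -187 + W
-v(B, -240) = -(-187 - 291) = -1*(-478) = 478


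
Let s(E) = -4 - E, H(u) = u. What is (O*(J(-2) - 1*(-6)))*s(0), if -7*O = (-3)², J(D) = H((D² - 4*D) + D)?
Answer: 576/7 ≈ 82.286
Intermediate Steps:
J(D) = D² - 3*D (J(D) = (D² - 4*D) + D = D² - 3*D)
O = -9/7 (O = -⅐*(-3)² = -⅐*9 = -9/7 ≈ -1.2857)
(O*(J(-2) - 1*(-6)))*s(0) = (-9*(-2*(-3 - 2) - 1*(-6))/7)*(-4 - 1*0) = (-9*(-2*(-5) + 6)/7)*(-4 + 0) = -9*(10 + 6)/7*(-4) = -9/7*16*(-4) = -144/7*(-4) = 576/7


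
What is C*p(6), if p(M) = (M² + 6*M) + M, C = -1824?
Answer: -142272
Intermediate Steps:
p(M) = M² + 7*M
C*p(6) = -10944*(7 + 6) = -10944*13 = -1824*78 = -142272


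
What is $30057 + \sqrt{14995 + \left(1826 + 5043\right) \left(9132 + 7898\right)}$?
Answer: $30057 + \sqrt{116994065} \approx 40873.0$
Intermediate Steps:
$30057 + \sqrt{14995 + \left(1826 + 5043\right) \left(9132 + 7898\right)} = 30057 + \sqrt{14995 + 6869 \cdot 17030} = 30057 + \sqrt{14995 + 116979070} = 30057 + \sqrt{116994065}$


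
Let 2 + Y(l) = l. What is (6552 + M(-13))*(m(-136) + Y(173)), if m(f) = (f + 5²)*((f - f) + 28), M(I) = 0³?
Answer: -19243224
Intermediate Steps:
M(I) = 0
Y(l) = -2 + l
m(f) = 700 + 28*f (m(f) = (f + 25)*(0 + 28) = (25 + f)*28 = 700 + 28*f)
(6552 + M(-13))*(m(-136) + Y(173)) = (6552 + 0)*((700 + 28*(-136)) + (-2 + 173)) = 6552*((700 - 3808) + 171) = 6552*(-3108 + 171) = 6552*(-2937) = -19243224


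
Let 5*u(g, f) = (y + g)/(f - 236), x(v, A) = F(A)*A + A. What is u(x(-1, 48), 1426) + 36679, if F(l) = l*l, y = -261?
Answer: 218350429/5950 ≈ 36698.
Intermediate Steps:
F(l) = l²
x(v, A) = A + A³ (x(v, A) = A²*A + A = A³ + A = A + A³)
u(g, f) = (-261 + g)/(5*(-236 + f)) (u(g, f) = ((-261 + g)/(f - 236))/5 = ((-261 + g)/(-236 + f))/5 = (-261 + g)/(5*(-236 + f)))
u(x(-1, 48), 1426) + 36679 = (-261 + (48 + 48³))/(5*(-236 + 1426)) + 36679 = (⅕)*(-261 + (48 + 110592))/1190 + 36679 = (⅕)*(1/1190)*(-261 + 110640) + 36679 = (⅕)*(1/1190)*110379 + 36679 = 110379/5950 + 36679 = 218350429/5950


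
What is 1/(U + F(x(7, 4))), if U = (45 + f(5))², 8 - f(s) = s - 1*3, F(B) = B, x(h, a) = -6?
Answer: 1/2595 ≈ 0.00038536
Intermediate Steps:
f(s) = 11 - s (f(s) = 8 - (s - 1*3) = 8 - (s - 3) = 8 - (-3 + s) = 8 + (3 - s) = 11 - s)
U = 2601 (U = (45 + (11 - 1*5))² = (45 + (11 - 5))² = (45 + 6)² = 51² = 2601)
1/(U + F(x(7, 4))) = 1/(2601 - 6) = 1/2595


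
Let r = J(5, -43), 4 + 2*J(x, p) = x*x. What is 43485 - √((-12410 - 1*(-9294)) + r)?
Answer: 43485 - I*√12422/2 ≈ 43485.0 - 55.727*I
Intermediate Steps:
J(x, p) = -2 + x²/2 (J(x, p) = -2 + (x*x)/2 = -2 + x²/2)
r = 21/2 (r = -2 + (½)*5² = -2 + (½)*25 = -2 + 25/2 = 21/2 ≈ 10.500)
43485 - √((-12410 - 1*(-9294)) + r) = 43485 - √((-12410 - 1*(-9294)) + 21/2) = 43485 - √((-12410 + 9294) + 21/2) = 43485 - √(-3116 + 21/2) = 43485 - √(-6211/2) = 43485 - I*√12422/2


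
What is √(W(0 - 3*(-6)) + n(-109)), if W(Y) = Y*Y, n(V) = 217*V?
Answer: I*√23329 ≈ 152.74*I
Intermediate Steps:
W(Y) = Y²
√(W(0 - 3*(-6)) + n(-109)) = √((0 - 3*(-6))² + 217*(-109)) = √((0 + 18)² - 23653) = √(18² - 23653) = √(324 - 23653) = √(-23329) = I*√23329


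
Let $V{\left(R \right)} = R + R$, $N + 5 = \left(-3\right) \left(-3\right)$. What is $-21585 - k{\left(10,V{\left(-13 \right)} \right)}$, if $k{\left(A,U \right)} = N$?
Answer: $-21589$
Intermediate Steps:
$N = 4$ ($N = -5 - -9 = -5 + 9 = 4$)
$V{\left(R \right)} = 2 R$
$k{\left(A,U \right)} = 4$
$-21585 - k{\left(10,V{\left(-13 \right)} \right)} = -21585 - 4 = -21589$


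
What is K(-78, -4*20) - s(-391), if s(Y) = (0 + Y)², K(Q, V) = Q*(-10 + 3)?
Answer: -152335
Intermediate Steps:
K(Q, V) = -7*Q (K(Q, V) = Q*(-7) = -7*Q)
s(Y) = Y²
K(-78, -4*20) - s(-391) = -7*(-78) - 1*(-391)² = 546 - 1*152881 = 546 - 152881 = -152335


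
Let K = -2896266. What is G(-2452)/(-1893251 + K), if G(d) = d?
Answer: 2452/4789517 ≈ 0.00051195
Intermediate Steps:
G(-2452)/(-1893251 + K) = -2452/(-1893251 - 2896266) = -2452/(-4789517) = -2452*(-1/4789517) = 2452/4789517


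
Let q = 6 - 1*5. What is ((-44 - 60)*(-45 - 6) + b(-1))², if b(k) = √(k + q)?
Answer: 28132416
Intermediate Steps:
q = 1 (q = 6 - 5 = 1)
b(k) = √(1 + k) (b(k) = √(k + 1) = √(1 + k))
((-44 - 60)*(-45 - 6) + b(-1))² = ((-44 - 60)*(-45 - 6) + √(1 - 1))² = (-104*(-51) + √0)² = (5304 + 0)² = 5304² = 28132416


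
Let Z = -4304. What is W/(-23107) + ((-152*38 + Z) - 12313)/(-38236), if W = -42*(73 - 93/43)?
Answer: 3877330735/5427332548 ≈ 0.71441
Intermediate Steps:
W = -127932/43 (W = -42*(73 - 93*1/43) = -42*(73 - 93/43) = -42*3046/43 = -127932/43 ≈ -2975.2)
W/(-23107) + ((-152*38 + Z) - 12313)/(-38236) = -127932/43/(-23107) + ((-152*38 - 4304) - 12313)/(-38236) = -127932/43*(-1/23107) + ((-5776 - 4304) - 12313)*(-1/38236) = 18276/141943 + (-10080 - 12313)*(-1/38236) = 18276/141943 - 22393*(-1/38236) = 18276/141943 + 22393/38236 = 3877330735/5427332548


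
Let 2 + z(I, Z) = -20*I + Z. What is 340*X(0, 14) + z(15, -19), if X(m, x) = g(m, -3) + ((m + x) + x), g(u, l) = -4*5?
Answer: 2399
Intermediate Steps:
g(u, l) = -20
z(I, Z) = -2 + Z - 20*I (z(I, Z) = -2 + (-20*I + Z) = -2 + (Z - 20*I) = -2 + Z - 20*I)
X(m, x) = -20 + m + 2*x (X(m, x) = -20 + ((m + x) + x) = -20 + (m + 2*x) = -20 + m + 2*x)
340*X(0, 14) + z(15, -19) = 340*(-20 + 0 + 2*14) + (-2 - 19 - 20*15) = 340*(-20 + 0 + 28) + (-2 - 19 - 300) = 340*8 - 321 = 2720 - 321 = 2399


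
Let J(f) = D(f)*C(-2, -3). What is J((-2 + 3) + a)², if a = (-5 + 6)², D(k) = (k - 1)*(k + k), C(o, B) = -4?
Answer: 256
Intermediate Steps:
D(k) = 2*k*(-1 + k) (D(k) = (-1 + k)*(2*k) = 2*k*(-1 + k))
a = 1 (a = 1² = 1)
J(f) = -8*f*(-1 + f) (J(f) = (2*f*(-1 + f))*(-4) = -8*f*(-1 + f))
J((-2 + 3) + a)² = (8*((-2 + 3) + 1)*(1 - ((-2 + 3) + 1)))² = (8*(1 + 1)*(1 - (1 + 1)))² = (8*2*(1 - 1*2))² = (8*2*(1 - 2))² = (8*2*(-1))² = (-16)² = 256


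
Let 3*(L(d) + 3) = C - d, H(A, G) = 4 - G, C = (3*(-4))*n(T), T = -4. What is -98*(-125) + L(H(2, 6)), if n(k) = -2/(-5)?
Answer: 183691/15 ≈ 12246.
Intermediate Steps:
n(k) = ⅖ (n(k) = -2*(-⅕) = ⅖)
C = -24/5 (C = (3*(-4))*(⅖) = -12*⅖ = -24/5 ≈ -4.8000)
L(d) = -23/5 - d/3 (L(d) = -3 + (-24/5 - d)/3 = -3 + (-8/5 - d/3) = -23/5 - d/3)
-98*(-125) + L(H(2, 6)) = -98*(-125) + (-23/5 - (4 - 1*6)/3) = 12250 + (-23/5 - (4 - 6)/3) = 12250 + (-23/5 - ⅓*(-2)) = 12250 + (-23/5 + ⅔) = 12250 - 59/15 = 183691/15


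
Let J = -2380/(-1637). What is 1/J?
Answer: 1637/2380 ≈ 0.68781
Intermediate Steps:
J = 2380/1637 (J = -2380*(-1/1637) = 2380/1637 ≈ 1.4539)
1/J = 1/(2380/1637) = 1637/2380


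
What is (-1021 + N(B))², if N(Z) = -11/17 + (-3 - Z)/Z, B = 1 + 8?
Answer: 2721917584/2601 ≈ 1.0465e+6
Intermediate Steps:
B = 9
N(Z) = -11/17 + (-3 - Z)/Z (N(Z) = -11*1/17 + (-3 - Z)/Z = -11/17 + (-3 - Z)/Z)
(-1021 + N(B))² = (-1021 + (-28/17 - 3/9))² = (-1021 + (-28/17 - 3*⅑))² = (-1021 + (-28/17 - ⅓))² = (-1021 - 101/51)² = (-52172/51)² = 2721917584/2601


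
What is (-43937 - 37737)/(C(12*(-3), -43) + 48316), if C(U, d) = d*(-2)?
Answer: -40837/24201 ≈ -1.6874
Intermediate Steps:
C(U, d) = -2*d
(-43937 - 37737)/(C(12*(-3), -43) + 48316) = (-43937 - 37737)/(-2*(-43) + 48316) = -81674/(86 + 48316) = -81674/48402 = -81674*1/48402 = -40837/24201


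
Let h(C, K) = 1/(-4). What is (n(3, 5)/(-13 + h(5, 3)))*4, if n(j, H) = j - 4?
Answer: 16/53 ≈ 0.30189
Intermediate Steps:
n(j, H) = -4 + j
h(C, K) = -1/4
(n(3, 5)/(-13 + h(5, 3)))*4 = ((-4 + 3)/(-13 - 1/4))*4 = (-1/(-53/4))*4 = -4/53*(-1)*4 = (4/53)*4 = 16/53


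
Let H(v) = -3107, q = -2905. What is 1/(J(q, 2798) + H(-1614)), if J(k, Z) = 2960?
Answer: -1/147 ≈ -0.0068027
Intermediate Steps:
1/(J(q, 2798) + H(-1614)) = 1/(2960 - 3107) = 1/(-147) = -1/147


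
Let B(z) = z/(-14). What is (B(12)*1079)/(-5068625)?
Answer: 6474/35480375 ≈ 0.00018247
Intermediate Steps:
B(z) = -z/14 (B(z) = z*(-1/14) = -z/14)
(B(12)*1079)/(-5068625) = (-1/14*12*1079)/(-5068625) = -6/7*1079*(-1/5068625) = -6474/7*(-1/5068625) = 6474/35480375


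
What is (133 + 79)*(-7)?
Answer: -1484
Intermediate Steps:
(133 + 79)*(-7) = 212*(-7) = -1484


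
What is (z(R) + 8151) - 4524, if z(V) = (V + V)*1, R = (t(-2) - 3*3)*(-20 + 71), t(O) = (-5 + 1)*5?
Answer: 669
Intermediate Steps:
t(O) = -20 (t(O) = -4*5 = -20)
R = -1479 (R = (-20 - 3*3)*(-20 + 71) = (-20 - 9)*51 = -29*51 = -1479)
z(V) = 2*V (z(V) = (2*V)*1 = 2*V)
(z(R) + 8151) - 4524 = (2*(-1479) + 8151) - 4524 = (-2958 + 8151) - 4524 = 5193 - 4524 = 669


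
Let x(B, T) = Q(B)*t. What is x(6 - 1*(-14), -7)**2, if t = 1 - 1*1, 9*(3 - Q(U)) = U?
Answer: 0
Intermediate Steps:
Q(U) = 3 - U/9
t = 0 (t = 1 - 1 = 0)
x(B, T) = 0 (x(B, T) = (3 - B/9)*0 = 0)
x(6 - 1*(-14), -7)**2 = 0**2 = 0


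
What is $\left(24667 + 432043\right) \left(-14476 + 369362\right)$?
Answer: $162079985060$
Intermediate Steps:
$\left(24667 + 432043\right) \left(-14476 + 369362\right) = 456710 \cdot 354886 = 162079985060$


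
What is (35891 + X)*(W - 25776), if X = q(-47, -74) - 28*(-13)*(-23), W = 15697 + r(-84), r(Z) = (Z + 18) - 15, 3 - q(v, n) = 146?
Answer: -278140160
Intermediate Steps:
q(v, n) = -143 (q(v, n) = 3 - 1*146 = 3 - 146 = -143)
r(Z) = 3 + Z (r(Z) = (18 + Z) - 15 = 3 + Z)
W = 15616 (W = 15697 + (3 - 84) = 15697 - 81 = 15616)
X = -8515 (X = -143 - 28*(-13)*(-23) = -143 - (-364)*(-23) = -143 - 1*8372 = -143 - 8372 = -8515)
(35891 + X)*(W - 25776) = (35891 - 8515)*(15616 - 25776) = 27376*(-10160) = -278140160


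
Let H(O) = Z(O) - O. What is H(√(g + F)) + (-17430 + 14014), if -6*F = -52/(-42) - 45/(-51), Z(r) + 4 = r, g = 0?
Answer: -3420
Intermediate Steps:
Z(r) = -4 + r
F = -757/2142 (F = -(-52/(-42) - 45/(-51))/6 = -(-52*(-1/42) - 45*(-1/51))/6 = -(26/21 + 15/17)/6 = -⅙*757/357 = -757/2142 ≈ -0.35341)
H(O) = -4 (H(O) = (-4 + O) - O = -4)
H(√(g + F)) + (-17430 + 14014) = -4 + (-17430 + 14014) = -4 - 3416 = -3420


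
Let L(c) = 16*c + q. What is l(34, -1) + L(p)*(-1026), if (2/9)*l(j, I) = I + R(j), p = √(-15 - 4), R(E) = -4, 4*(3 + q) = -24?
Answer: 18423/2 - 16416*I*√19 ≈ 9211.5 - 71556.0*I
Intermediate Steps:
q = -9 (q = -3 + (¼)*(-24) = -3 - 6 = -9)
p = I*√19 (p = √(-19) = I*√19 ≈ 4.3589*I)
l(j, I) = -18 + 9*I/2 (l(j, I) = 9*(I - 4)/2 = 9*(-4 + I)/2 = -18 + 9*I/2)
L(c) = -9 + 16*c (L(c) = 16*c - 9 = -9 + 16*c)
l(34, -1) + L(p)*(-1026) = (-18 + (9/2)*(-1)) + (-9 + 16*(I*√19))*(-1026) = (-18 - 9/2) + (-9 + 16*I*√19)*(-1026) = -45/2 + (9234 - 16416*I*√19) = 18423/2 - 16416*I*√19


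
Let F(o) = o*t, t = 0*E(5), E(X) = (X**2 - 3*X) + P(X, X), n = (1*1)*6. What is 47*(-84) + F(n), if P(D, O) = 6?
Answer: -3948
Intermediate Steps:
n = 6 (n = 1*6 = 6)
E(X) = 6 + X**2 - 3*X (E(X) = (X**2 - 3*X) + 6 = 6 + X**2 - 3*X)
t = 0 (t = 0*(6 + 5**2 - 3*5) = 0*(6 + 25 - 15) = 0*16 = 0)
F(o) = 0 (F(o) = o*0 = 0)
47*(-84) + F(n) = 47*(-84) + 0 = -3948 + 0 = -3948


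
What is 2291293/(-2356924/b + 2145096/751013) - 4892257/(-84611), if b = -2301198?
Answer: 167541125583719415169171/283716386337085610 ≈ 5.9052e+5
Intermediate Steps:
2291293/(-2356924/b + 2145096/751013) - 4892257/(-84611) = 2291293/(-2356924/(-2301198) + 2145096/751013) - 4892257/(-84611) = 2291293/(-2356924*(-1/2301198) + 2145096*(1/751013)) - 4892257*(-1/84611) = 2291293/(1178462/1150599 + 2145096/751013) + 4892257/84611 = 2291293/(3353185594510/864114806787) + 4892257/84611 = 2291293*(864114806787/3353185594510) + 4892257/84611 = 1979940207987405591/3353185594510 + 4892257/84611 = 167541125583719415169171/283716386337085610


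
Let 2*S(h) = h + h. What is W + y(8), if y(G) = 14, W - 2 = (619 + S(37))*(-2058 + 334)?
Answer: -1130928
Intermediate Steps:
S(h) = h (S(h) = (h + h)/2 = (2*h)/2 = h)
W = -1130942 (W = 2 + (619 + 37)*(-2058 + 334) = 2 + 656*(-1724) = 2 - 1130944 = -1130942)
W + y(8) = -1130942 + 14 = -1130928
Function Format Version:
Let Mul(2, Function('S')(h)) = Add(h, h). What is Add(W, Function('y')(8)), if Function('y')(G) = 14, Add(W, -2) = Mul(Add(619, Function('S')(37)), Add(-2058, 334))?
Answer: -1130928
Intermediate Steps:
Function('S')(h) = h (Function('S')(h) = Mul(Rational(1, 2), Add(h, h)) = Mul(Rational(1, 2), Mul(2, h)) = h)
W = -1130942 (W = Add(2, Mul(Add(619, 37), Add(-2058, 334))) = Add(2, Mul(656, -1724)) = Add(2, -1130944) = -1130942)
Add(W, Function('y')(8)) = Add(-1130942, 14) = -1130928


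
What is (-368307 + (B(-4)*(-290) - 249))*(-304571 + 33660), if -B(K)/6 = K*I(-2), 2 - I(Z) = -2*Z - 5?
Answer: 105502496196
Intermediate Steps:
I(Z) = 7 + 2*Z (I(Z) = 2 - (-2*Z - 5) = 2 - (-5 - 2*Z) = 2 + (5 + 2*Z) = 7 + 2*Z)
B(K) = -18*K (B(K) = -6*K*(7 + 2*(-2)) = -6*K*(7 - 4) = -6*K*3 = -18*K)
(-368307 + (B(-4)*(-290) - 249))*(-304571 + 33660) = (-368307 + (-18*(-4)*(-290) - 249))*(-304571 + 33660) = (-368307 + (72*(-290) - 249))*(-270911) = (-368307 + (-20880 - 249))*(-270911) = (-368307 - 21129)*(-270911) = -389436*(-270911) = 105502496196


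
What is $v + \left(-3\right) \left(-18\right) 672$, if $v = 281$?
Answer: $36569$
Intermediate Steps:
$v + \left(-3\right) \left(-18\right) 672 = 281 + \left(-3\right) \left(-18\right) 672 = 281 + 54 \cdot 672 = 281 + 36288 = 36569$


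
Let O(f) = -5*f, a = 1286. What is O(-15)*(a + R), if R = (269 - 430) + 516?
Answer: 123075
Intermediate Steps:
R = 355 (R = -161 + 516 = 355)
O(-15)*(a + R) = (-5*(-15))*(1286 + 355) = 75*1641 = 123075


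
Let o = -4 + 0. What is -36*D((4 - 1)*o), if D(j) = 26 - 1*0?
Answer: -936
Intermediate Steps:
o = -4
D(j) = 26 (D(j) = 26 + 0 = 26)
-36*D((4 - 1)*o) = -36*26 = -936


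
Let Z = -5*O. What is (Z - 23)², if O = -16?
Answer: 3249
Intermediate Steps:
Z = 80 (Z = -5*(-16) = 80)
(Z - 23)² = (80 - 23)² = 57² = 3249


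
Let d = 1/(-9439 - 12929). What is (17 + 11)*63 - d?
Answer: 39457153/22368 ≈ 1764.0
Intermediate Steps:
d = -1/22368 (d = 1/(-22368) = -1/22368 ≈ -4.4707e-5)
(17 + 11)*63 - d = (17 + 11)*63 - 1*(-1/22368) = 28*63 + 1/22368 = 1764 + 1/22368 = 39457153/22368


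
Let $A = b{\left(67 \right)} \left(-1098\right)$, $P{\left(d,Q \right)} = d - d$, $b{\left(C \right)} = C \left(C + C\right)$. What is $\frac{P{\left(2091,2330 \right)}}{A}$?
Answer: $0$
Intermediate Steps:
$b{\left(C \right)} = 2 C^{2}$ ($b{\left(C \right)} = C 2 C = 2 C^{2}$)
$P{\left(d,Q \right)} = 0$
$A = -9857844$ ($A = 2 \cdot 67^{2} \left(-1098\right) = 2 \cdot 4489 \left(-1098\right) = 8978 \left(-1098\right) = -9857844$)
$\frac{P{\left(2091,2330 \right)}}{A} = \frac{0}{-9857844} = 0 \left(- \frac{1}{9857844}\right) = 0$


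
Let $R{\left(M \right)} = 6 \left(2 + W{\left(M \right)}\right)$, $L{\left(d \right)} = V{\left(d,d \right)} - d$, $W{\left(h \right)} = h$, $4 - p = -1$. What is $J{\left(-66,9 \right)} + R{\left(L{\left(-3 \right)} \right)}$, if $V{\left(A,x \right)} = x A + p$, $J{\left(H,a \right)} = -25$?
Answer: $89$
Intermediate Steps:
$p = 5$ ($p = 4 - -1 = 4 + 1 = 5$)
$V{\left(A,x \right)} = 5 + A x$ ($V{\left(A,x \right)} = x A + 5 = A x + 5 = 5 + A x$)
$L{\left(d \right)} = 5 + d^{2} - d$ ($L{\left(d \right)} = \left(5 + d d\right) - d = \left(5 + d^{2}\right) - d = 5 + d^{2} - d$)
$R{\left(M \right)} = 12 + 6 M$ ($R{\left(M \right)} = 6 \left(2 + M\right) = 12 + 6 M$)
$J{\left(-66,9 \right)} + R{\left(L{\left(-3 \right)} \right)} = -25 + \left(12 + 6 \left(5 + \left(-3\right)^{2} - -3\right)\right) = -25 + \left(12 + 6 \left(5 + 9 + 3\right)\right) = -25 + \left(12 + 6 \cdot 17\right) = -25 + \left(12 + 102\right) = -25 + 114 = 89$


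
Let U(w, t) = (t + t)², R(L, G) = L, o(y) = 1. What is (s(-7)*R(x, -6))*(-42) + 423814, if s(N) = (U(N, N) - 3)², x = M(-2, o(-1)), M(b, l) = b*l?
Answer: 3552730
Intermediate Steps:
x = -2 (x = -2*1 = -2)
U(w, t) = 4*t² (U(w, t) = (2*t)² = 4*t²)
s(N) = (-3 + 4*N²)² (s(N) = (4*N² - 3)² = (-3 + 4*N²)²)
(s(-7)*R(x, -6))*(-42) + 423814 = ((-3 + 4*(-7)²)²*(-2))*(-42) + 423814 = ((-3 + 4*49)²*(-2))*(-42) + 423814 = ((-3 + 196)²*(-2))*(-42) + 423814 = (193²*(-2))*(-42) + 423814 = (37249*(-2))*(-42) + 423814 = -74498*(-42) + 423814 = 3128916 + 423814 = 3552730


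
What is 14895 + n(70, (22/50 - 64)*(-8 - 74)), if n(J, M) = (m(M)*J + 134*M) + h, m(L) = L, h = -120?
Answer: 26950167/25 ≈ 1.0780e+6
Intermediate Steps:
n(J, M) = -120 + 134*M + J*M (n(J, M) = (M*J + 134*M) - 120 = (J*M + 134*M) - 120 = (134*M + J*M) - 120 = -120 + 134*M + J*M)
14895 + n(70, (22/50 - 64)*(-8 - 74)) = 14895 + (-120 + 134*((22/50 - 64)*(-8 - 74)) + 70*((22/50 - 64)*(-8 - 74))) = 14895 + (-120 + 134*((22*(1/50) - 64)*(-82)) + 70*((22*(1/50) - 64)*(-82))) = 14895 + (-120 + 134*((11/25 - 64)*(-82)) + 70*((11/25 - 64)*(-82))) = 14895 + (-120 + 134*(-1589/25*(-82)) + 70*(-1589/25*(-82))) = 14895 + (-120 + 134*(130298/25) + 70*(130298/25)) = 14895 + (-120 + 17459932/25 + 1824172/5) = 14895 + 26577792/25 = 26950167/25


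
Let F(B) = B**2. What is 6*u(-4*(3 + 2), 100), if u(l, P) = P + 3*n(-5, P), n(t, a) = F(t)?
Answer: 1050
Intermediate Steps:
n(t, a) = t**2
u(l, P) = 75 + P (u(l, P) = P + 3*(-5)**2 = P + 3*25 = P + 75 = 75 + P)
6*u(-4*(3 + 2), 100) = 6*(75 + 100) = 6*175 = 1050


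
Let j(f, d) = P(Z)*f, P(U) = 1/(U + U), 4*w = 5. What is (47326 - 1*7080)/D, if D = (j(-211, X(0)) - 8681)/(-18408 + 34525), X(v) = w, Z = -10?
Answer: -12972895640/173409 ≈ -74811.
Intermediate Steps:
w = 5/4 (w = (1/4)*5 = 5/4 ≈ 1.2500)
X(v) = 5/4
P(U) = 1/(2*U)
j(f, d) = -f/20 (j(f, d) = ((1/2)/(-10))*f = ((1/2)*(-1/10))*f = -f/20)
D = -173409/322340 (D = (-1/20*(-211) - 8681)/(-18408 + 34525) = (211/20 - 8681)/16117 = -173409/20*1/16117 = -173409/322340 ≈ -0.53797)
(47326 - 1*7080)/D = (47326 - 1*7080)/(-173409/322340) = (47326 - 7080)*(-322340/173409) = 40246*(-322340/173409) = -12972895640/173409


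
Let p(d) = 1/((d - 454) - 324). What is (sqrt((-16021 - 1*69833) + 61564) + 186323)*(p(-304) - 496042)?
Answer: -100002804504735/1082 - 536717445*I*sqrt(24290)/1082 ≈ -9.2424e+10 - 7.7309e+7*I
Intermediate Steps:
p(d) = 1/(-778 + d) (p(d) = 1/((-454 + d) - 324) = 1/(-778 + d))
(sqrt((-16021 - 1*69833) + 61564) + 186323)*(p(-304) - 496042) = (sqrt((-16021 - 1*69833) + 61564) + 186323)*(1/(-778 - 304) - 496042) = (sqrt((-16021 - 69833) + 61564) + 186323)*(1/(-1082) - 496042) = (sqrt(-85854 + 61564) + 186323)*(-1/1082 - 496042) = (sqrt(-24290) + 186323)*(-536717445/1082) = (I*sqrt(24290) + 186323)*(-536717445/1082) = (186323 + I*sqrt(24290))*(-536717445/1082) = -100002804504735/1082 - 536717445*I*sqrt(24290)/1082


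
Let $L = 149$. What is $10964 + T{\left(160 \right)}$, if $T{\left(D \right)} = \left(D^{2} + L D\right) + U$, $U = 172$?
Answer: $60576$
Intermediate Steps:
$T{\left(D \right)} = 172 + D^{2} + 149 D$ ($T{\left(D \right)} = \left(D^{2} + 149 D\right) + 172 = 172 + D^{2} + 149 D$)
$10964 + T{\left(160 \right)} = 10964 + \left(172 + 160^{2} + 149 \cdot 160\right) = 10964 + \left(172 + 25600 + 23840\right) = 10964 + 49612 = 60576$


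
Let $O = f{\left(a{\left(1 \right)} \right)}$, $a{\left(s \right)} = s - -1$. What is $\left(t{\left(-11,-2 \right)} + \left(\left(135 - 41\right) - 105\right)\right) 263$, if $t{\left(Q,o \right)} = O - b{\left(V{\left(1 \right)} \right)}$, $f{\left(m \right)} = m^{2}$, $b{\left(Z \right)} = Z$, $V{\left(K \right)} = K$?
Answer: $-2104$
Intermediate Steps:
$a{\left(s \right)} = 1 + s$ ($a{\left(s \right)} = s + 1 = 1 + s$)
$O = 4$ ($O = \left(1 + 1\right)^{2} = 2^{2} = 4$)
$t{\left(Q,o \right)} = 3$ ($t{\left(Q,o \right)} = 4 - 1 = 3$)
$\left(t{\left(-11,-2 \right)} + \left(\left(135 - 41\right) - 105\right)\right) 263 = \left(3 + \left(\left(135 - 41\right) - 105\right)\right) 263 = \left(3 + \left(94 - 105\right)\right) 263 = \left(3 - 11\right) 263 = \left(-8\right) 263 = -2104$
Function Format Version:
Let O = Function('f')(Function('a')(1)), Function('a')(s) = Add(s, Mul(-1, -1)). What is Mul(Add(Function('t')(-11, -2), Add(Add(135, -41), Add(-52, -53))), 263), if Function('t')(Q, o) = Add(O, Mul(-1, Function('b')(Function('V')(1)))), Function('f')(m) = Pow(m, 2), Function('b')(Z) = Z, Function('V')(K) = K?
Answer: -2104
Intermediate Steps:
Function('a')(s) = Add(1, s) (Function('a')(s) = Add(s, 1) = Add(1, s))
O = 4 (O = Pow(Add(1, 1), 2) = Pow(2, 2) = 4)
Function('t')(Q, o) = 3 (Function('t')(Q, o) = Add(4, Mul(-1, 1)) = Add(4, -1) = 3)
Mul(Add(Function('t')(-11, -2), Add(Add(135, -41), Add(-52, -53))), 263) = Mul(Add(3, Add(Add(135, -41), Add(-52, -53))), 263) = Mul(Add(3, Add(94, -105)), 263) = Mul(Add(3, -11), 263) = Mul(-8, 263) = -2104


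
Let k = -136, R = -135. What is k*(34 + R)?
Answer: 13736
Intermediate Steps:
k*(34 + R) = -136*(34 - 135) = -136*(-101) = 13736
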